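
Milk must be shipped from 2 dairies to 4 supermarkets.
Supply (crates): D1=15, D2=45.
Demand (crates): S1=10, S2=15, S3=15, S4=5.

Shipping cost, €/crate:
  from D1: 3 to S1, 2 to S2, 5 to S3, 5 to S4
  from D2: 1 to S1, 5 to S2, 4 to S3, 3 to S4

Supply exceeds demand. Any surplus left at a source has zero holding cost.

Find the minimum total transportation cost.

One minimum-cost allocation:
  D1–S2: 15 crates
  D2–S1: 10 crates
  D2–S3: 15 crates
  D2–S4: 5 crates
Total cost = €115.
(Supply check: D1 ships 15; D2 ships 30.)

115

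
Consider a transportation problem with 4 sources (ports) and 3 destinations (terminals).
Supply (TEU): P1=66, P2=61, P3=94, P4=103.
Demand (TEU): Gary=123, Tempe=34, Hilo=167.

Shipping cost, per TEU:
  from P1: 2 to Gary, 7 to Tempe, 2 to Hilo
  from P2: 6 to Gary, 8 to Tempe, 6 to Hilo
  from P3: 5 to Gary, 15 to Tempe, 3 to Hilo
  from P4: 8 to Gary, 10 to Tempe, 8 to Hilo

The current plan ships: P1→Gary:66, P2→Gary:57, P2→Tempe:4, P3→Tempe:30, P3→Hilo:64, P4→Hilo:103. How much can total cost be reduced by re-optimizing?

Current plan cost = 66·2 + 57·6 + 4·8 + 30·15 + 64·3 + 103·8 = 1972.
Optimal plan:
  P1→Gary: 66 TEU
  P2→Gary: 57 TEU
  P2→Tempe: 4 TEU
  P3→Hilo: 94 TEU
  P4→Tempe: 30 TEU
  P4→Hilo: 73 TEU
Optimal cost = 1672.
Saving = 1972 − 1672 = 300.

300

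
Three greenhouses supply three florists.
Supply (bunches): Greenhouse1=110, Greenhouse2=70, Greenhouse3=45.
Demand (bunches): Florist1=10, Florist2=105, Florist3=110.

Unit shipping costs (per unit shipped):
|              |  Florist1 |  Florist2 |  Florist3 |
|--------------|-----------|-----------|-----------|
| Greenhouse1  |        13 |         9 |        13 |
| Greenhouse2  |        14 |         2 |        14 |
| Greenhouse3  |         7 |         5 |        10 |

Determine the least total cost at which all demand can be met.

Optimal allocation:
  Greenhouse1–Florist3: 110 × 13 = 1430
  Greenhouse2–Florist2: 70 × 2 = 140
  Greenhouse3–Florist1: 10 × 7 = 70
  Greenhouse3–Florist2: 35 × 5 = 175
Total = 1430 + 140 + 70 + 175 = 1815.

1815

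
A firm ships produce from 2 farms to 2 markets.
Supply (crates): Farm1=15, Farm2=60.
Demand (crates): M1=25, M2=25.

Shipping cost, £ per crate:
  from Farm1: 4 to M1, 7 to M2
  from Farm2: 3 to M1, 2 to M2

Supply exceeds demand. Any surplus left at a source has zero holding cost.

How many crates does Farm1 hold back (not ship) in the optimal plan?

15

Minimum-cost shipments:
  Farm2→M1: 25 crates
  Farm2→M2: 25 crates
Total cost = £125.
Farm1 ships 0 of its 15, leaving 15.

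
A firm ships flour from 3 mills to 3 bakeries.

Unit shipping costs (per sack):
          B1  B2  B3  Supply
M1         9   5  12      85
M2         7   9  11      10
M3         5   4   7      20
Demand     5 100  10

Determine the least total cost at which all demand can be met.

A cheapest plan:
  M1->B2: 85 × 5 = 425
  M2->B1: 5 × 7 = 35
  M2->B3: 5 × 11 = 55
  M3->B2: 15 × 4 = 60
  M3->B3: 5 × 7 = 35
Total = 425 + 35 + 55 + 60 + 35 = 610.
(Supply check: M1 ships 85; M2 ships 10; M3 ships 20.)

610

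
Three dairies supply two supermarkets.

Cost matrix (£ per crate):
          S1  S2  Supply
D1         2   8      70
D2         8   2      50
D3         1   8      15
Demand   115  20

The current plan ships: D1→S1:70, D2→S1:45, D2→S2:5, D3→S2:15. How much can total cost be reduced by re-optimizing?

195

Current plan cost = 70·2 + 45·8 + 5·2 + 15·8 = £630.
Optimal plan:
  D1→S1: 70 × £2 = £140
  D2→S1: 30 × £8 = £240
  D2→S2: 20 × £2 = £40
  D3→S1: 15 × £1 = £15
Optimal cost = £435.
Saving = 630 − 435 = £195.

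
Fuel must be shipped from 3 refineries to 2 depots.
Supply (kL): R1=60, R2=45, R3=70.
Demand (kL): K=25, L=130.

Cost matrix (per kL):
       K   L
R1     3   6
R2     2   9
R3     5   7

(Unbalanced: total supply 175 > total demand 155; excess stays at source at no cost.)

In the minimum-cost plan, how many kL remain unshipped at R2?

20

Minimum-cost shipments:
  R1→L: 60 × 6 = 360
  R2→K: 25 × 2 = 50
  R3→L: 70 × 7 = 490
Total cost = 900.
R2 ships 25 of its 45, leaving 20.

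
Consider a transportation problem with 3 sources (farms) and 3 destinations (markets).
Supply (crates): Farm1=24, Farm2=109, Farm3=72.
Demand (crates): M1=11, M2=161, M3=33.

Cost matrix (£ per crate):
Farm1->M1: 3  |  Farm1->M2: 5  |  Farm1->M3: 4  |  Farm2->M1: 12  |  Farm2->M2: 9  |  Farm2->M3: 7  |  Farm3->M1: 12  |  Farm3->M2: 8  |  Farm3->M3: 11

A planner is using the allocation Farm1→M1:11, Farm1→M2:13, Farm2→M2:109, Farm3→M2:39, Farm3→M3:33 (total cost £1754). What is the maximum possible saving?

165

Current plan cost = 11·3 + 13·5 + 109·9 + 39·8 + 33·11 = £1754.
Optimal plan:
  Farm1–M1: 11 crates
  Farm1–M2: 13 crates
  Farm2–M2: 76 crates
  Farm2–M3: 33 crates
  Farm3–M2: 72 crates
Optimal cost = £1589.
Saving = 1754 − 1589 = £165.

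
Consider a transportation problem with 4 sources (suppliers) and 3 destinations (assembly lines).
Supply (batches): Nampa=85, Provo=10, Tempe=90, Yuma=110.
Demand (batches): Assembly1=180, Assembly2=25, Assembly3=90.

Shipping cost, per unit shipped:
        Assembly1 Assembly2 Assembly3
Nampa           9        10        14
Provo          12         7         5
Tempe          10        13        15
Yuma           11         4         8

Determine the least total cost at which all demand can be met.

2510

One minimum-cost allocation:
  Nampa to Assembly1: 85 batches
  Provo to Assembly3: 10 batches
  Tempe to Assembly1: 90 batches
  Yuma to Assembly1: 5 batches
  Yuma to Assembly2: 25 batches
  Yuma to Assembly3: 80 batches
Total cost = 2510.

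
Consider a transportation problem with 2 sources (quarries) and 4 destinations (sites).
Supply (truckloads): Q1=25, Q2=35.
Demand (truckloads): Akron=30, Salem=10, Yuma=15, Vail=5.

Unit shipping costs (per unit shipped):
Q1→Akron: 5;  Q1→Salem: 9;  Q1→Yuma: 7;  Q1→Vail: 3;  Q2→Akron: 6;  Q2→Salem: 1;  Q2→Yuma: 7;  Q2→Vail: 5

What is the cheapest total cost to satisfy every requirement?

One minimum-cost allocation:
  Q1→Akron: 20 × 5 = 100
  Q1→Vail: 5 × 3 = 15
  Q2→Akron: 10 × 6 = 60
  Q2→Salem: 10 × 1 = 10
  Q2→Yuma: 15 × 7 = 105
Total = 100 + 15 + 60 + 10 + 105 = 290.
(Supply check: Q1 ships 25; Q2 ships 35.)

290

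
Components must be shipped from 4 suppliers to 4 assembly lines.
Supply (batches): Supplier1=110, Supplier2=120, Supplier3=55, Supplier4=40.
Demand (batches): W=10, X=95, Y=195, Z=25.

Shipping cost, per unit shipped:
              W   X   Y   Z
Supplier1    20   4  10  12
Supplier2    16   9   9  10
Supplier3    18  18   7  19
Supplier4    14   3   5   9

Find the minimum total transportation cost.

Optimal allocation:
  Supplier1 to X: 95 × 4 = 380
  Supplier1 to Y: 15 × 10 = 150
  Supplier2 to W: 10 × 16 = 160
  Supplier2 to Y: 85 × 9 = 765
  Supplier2 to Z: 25 × 10 = 250
  Supplier3 to Y: 55 × 7 = 385
  Supplier4 to Y: 40 × 5 = 200
Total = 380 + 150 + 160 + 765 + 250 + 385 + 200 = 2290.

2290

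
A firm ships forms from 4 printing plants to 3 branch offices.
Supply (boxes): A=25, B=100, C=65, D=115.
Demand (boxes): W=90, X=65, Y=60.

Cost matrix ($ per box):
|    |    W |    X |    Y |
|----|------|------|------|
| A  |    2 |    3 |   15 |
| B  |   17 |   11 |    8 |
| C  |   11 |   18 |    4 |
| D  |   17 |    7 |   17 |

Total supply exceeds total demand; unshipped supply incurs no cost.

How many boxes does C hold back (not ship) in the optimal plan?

0

An optimal plan:
  A to W: 25 × $2 = $50
  B to Y: 60 × $8 = $480
  C to W: 65 × $11 = $715
  D to X: 65 × $7 = $455
Total cost = $1700.
C ships 65 of its 65, leaving 0.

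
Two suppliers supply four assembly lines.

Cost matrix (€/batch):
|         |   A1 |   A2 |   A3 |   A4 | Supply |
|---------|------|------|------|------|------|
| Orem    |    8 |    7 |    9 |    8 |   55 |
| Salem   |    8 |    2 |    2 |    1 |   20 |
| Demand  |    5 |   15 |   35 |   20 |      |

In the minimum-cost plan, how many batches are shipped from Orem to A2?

The minimum-cost plan:
  Orem to A1: 5 batches
  Orem to A2: 15 batches
  Orem to A3: 15 batches
  Orem to A4: 20 batches
  Salem to A3: 20 batches
Total cost = €480.
So Orem→A2 carries 15 batches.

15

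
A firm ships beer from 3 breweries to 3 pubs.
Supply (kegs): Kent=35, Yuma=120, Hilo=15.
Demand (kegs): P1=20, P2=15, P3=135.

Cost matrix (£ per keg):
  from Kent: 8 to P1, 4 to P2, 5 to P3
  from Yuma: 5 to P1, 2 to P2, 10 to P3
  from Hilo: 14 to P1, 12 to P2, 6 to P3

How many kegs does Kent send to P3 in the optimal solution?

Solving gives:
  Kent–P3: 35 × £5 = £175
  Yuma–P1: 20 × £5 = £100
  Yuma–P2: 15 × £2 = £30
  Yuma–P3: 85 × £10 = £850
  Hilo–P3: 15 × £6 = £90
Total cost = £1245.
So Kent→P3 carries 35 kegs.

35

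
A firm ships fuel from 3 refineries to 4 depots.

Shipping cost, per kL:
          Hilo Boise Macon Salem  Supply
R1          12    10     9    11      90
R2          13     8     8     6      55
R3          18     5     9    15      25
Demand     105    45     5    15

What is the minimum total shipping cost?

Optimal allocation:
  R1→Hilo: 90 × 12 = 1080
  R2→Hilo: 15 × 13 = 195
  R2→Boise: 20 × 8 = 160
  R2→Macon: 5 × 8 = 40
  R2→Salem: 15 × 6 = 90
  R3→Boise: 25 × 5 = 125
Total = 1080 + 195 + 160 + 40 + 90 + 125 = 1690.

1690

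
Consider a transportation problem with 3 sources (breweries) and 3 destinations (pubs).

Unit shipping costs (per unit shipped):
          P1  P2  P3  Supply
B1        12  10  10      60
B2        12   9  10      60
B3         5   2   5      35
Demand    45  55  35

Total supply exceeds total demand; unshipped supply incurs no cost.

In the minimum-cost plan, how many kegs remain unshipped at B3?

0

Minimum-cost shipments:
  B1 to P1: 5 × 12 = 60
  B1 to P3: 35 × 10 = 350
  B2 to P1: 40 × 12 = 480
  B2 to P2: 20 × 9 = 180
  B3 to P2: 35 × 2 = 70
Total cost = 1140.
B3 ships 35 of its 35, leaving 0.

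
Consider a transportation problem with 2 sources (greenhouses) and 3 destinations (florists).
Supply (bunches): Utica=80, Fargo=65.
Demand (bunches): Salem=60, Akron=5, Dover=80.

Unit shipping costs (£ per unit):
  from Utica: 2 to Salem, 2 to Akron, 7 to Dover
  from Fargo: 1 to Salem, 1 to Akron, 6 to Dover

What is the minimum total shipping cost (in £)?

625

A cheapest plan:
  Utica–Salem: 60 bunches
  Utica–Akron: 5 bunches
  Utica–Dover: 15 bunches
  Fargo–Dover: 65 bunches
Total cost = £625.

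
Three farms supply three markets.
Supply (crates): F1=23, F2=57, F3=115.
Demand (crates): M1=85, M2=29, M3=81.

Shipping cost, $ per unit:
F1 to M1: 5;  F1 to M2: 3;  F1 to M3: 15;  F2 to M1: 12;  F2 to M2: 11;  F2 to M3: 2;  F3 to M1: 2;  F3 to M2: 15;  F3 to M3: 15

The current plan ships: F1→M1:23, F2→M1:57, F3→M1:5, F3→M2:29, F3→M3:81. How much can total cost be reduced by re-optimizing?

Current plan cost = 23·5 + 57·12 + 5·2 + 29·15 + 81·15 = $2459.
Optimal plan:
  F1–M2: 23 × $3 = $69
  F2–M3: 57 × $2 = $114
  F3–M1: 85 × $2 = $170
  F3–M2: 6 × $15 = $90
  F3–M3: 24 × $15 = $360
Optimal cost = $803.
Saving = 2459 − 803 = $1656.

1656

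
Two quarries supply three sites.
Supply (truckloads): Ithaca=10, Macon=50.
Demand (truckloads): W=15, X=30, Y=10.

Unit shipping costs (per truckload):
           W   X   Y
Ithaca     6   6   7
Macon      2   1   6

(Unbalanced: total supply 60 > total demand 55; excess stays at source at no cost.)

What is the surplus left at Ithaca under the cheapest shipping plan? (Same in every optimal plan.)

5

Minimum-cost shipments:
  Ithaca–Y: 5 truckloads
  Macon–W: 15 truckloads
  Macon–X: 30 truckloads
  Macon–Y: 5 truckloads
Total cost = 125.
Ithaca ships 5 of its 10, leaving 5.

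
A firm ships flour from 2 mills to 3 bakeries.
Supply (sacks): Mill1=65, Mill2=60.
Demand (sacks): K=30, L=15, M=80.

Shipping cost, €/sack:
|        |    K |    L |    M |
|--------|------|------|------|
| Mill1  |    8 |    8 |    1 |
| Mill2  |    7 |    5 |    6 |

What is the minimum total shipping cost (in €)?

A cheapest plan:
  Mill1 to M: 65 sacks
  Mill2 to K: 30 sacks
  Mill2 to L: 15 sacks
  Mill2 to M: 15 sacks
Total cost = €440.

440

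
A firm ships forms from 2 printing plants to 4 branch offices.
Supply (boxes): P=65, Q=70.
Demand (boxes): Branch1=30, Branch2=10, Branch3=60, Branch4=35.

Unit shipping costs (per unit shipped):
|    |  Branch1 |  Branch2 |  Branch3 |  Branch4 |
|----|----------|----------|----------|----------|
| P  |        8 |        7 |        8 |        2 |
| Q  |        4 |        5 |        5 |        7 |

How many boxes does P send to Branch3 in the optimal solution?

The minimum-cost plan:
  P->Branch2: 10 × 7 = 70
  P->Branch3: 20 × 8 = 160
  P->Branch4: 35 × 2 = 70
  Q->Branch1: 30 × 4 = 120
  Q->Branch3: 40 × 5 = 200
Total cost = 620.
So P→Branch3 carries 20 boxes.

20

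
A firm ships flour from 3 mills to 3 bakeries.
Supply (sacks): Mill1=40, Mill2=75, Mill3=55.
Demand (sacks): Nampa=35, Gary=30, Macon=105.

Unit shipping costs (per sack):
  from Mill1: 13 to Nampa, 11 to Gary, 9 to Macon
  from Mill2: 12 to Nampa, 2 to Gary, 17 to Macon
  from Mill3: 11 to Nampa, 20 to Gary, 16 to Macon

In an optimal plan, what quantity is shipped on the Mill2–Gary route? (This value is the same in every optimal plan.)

30

Solving gives:
  Mill1–Macon: 40 × 9 = 360
  Mill2–Gary: 30 × 2 = 60
  Mill2–Macon: 45 × 17 = 765
  Mill3–Nampa: 35 × 11 = 385
  Mill3–Macon: 20 × 16 = 320
Total cost = 1890.
So Mill2→Gary carries 30 sacks.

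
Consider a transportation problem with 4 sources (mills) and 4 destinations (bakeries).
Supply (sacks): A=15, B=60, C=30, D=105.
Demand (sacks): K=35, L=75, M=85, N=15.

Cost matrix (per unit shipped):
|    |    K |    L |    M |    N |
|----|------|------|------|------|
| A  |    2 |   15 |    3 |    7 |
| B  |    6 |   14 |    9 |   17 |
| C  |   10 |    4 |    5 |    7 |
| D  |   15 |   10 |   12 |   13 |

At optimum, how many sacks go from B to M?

25

Solving gives:
  A–M: 15 sacks
  B–K: 35 sacks
  B–M: 25 sacks
  C–M: 30 sacks
  D–L: 75 sacks
  D–M: 15 sacks
  D–N: 15 sacks
Total cost = 1755.
So B→M carries 25 sacks.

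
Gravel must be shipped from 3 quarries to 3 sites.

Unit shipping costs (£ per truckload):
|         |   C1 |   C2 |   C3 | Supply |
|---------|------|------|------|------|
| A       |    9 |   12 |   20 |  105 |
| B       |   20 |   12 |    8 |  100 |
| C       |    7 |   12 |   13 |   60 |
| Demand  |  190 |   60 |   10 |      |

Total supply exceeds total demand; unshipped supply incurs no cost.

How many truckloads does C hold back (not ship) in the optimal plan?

An optimal plan:
  A to C1: 105 × £9 = £945
  B to C1: 25 × £20 = £500
  B to C2: 60 × £12 = £720
  B to C3: 10 × £8 = £80
  C to C1: 60 × £7 = £420
Total cost = £2665.
C ships 60 of its 60, leaving 0.

0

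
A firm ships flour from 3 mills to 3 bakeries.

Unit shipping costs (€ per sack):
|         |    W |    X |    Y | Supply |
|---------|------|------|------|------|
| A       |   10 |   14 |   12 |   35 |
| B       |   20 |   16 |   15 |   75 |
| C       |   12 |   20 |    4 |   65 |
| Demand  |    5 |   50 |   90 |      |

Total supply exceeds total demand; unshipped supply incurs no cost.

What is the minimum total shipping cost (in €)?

A cheapest plan:
  A to W: 5 × €10 = €50
  A to X: 5 × €14 = €70
  A to Y: 25 × €12 = €300
  B to X: 45 × €16 = €720
  C to Y: 65 × €4 = €260
Total = 50 + 70 + 300 + 720 + 260 = €1400.

1400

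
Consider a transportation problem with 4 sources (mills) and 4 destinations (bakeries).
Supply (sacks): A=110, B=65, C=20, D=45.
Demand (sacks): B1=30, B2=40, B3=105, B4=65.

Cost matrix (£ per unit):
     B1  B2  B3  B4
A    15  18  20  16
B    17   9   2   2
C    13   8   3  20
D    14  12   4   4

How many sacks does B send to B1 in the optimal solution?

0

Solving gives:
  A→B1: 30 × £15 = £450
  A→B2: 40 × £18 = £720
  A→B4: 40 × £16 = £640
  B→B3: 40 × £2 = £80
  B→B4: 25 × £2 = £50
  C→B3: 20 × £3 = £60
  D→B3: 45 × £4 = £180
Total cost = £2180.
The route B→B1 is not used.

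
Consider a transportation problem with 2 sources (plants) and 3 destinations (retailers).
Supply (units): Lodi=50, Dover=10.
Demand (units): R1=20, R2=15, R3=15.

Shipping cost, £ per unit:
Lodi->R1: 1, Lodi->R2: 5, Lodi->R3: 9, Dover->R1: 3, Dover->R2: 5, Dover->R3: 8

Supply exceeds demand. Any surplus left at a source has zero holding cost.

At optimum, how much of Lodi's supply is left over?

10

Minimum-cost shipments:
  Lodi→R1: 20 units
  Lodi→R2: 15 units
  Lodi→R3: 5 units
  Dover→R3: 10 units
Total cost = £220.
Lodi ships 40 of its 50, leaving 10.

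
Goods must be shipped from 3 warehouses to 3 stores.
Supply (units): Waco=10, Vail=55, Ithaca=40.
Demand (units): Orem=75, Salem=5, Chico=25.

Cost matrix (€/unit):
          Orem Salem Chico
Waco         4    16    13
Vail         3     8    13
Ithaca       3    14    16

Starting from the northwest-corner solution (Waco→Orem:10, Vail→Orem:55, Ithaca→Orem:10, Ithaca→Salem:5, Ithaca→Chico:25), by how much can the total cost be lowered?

115

Current plan cost = 10·4 + 55·3 + 10·3 + 5·14 + 25·16 = €705.
Optimal plan:
  Waco–Chico: 10 × €13 = €130
  Vail–Orem: 35 × €3 = €105
  Vail–Salem: 5 × €8 = €40
  Vail–Chico: 15 × €13 = €195
  Ithaca–Orem: 40 × €3 = €120
Optimal cost = €590.
Saving = 705 − 590 = €115.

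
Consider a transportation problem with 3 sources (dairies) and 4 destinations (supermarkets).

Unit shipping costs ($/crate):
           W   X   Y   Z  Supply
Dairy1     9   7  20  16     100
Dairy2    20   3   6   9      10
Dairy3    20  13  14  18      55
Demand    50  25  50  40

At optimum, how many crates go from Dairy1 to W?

Solving gives:
  Dairy1->W: 50 × $9 = $450
  Dairy1->X: 25 × $7 = $175
  Dairy1->Z: 25 × $16 = $400
  Dairy2->Z: 10 × $9 = $90
  Dairy3->Y: 50 × $14 = $700
  Dairy3->Z: 5 × $18 = $90
Total cost = $1905.
So Dairy1→W carries 50 crates.

50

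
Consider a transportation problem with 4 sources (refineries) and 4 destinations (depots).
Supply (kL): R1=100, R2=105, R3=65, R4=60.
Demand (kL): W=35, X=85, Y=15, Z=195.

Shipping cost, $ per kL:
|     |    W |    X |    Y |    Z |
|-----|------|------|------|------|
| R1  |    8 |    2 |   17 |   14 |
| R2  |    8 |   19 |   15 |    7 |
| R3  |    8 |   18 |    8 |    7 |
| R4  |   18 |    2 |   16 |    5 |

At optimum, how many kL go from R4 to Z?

60

The minimum-cost plan:
  R1->W: 15 kL
  R1->X: 85 kL
  R2->Z: 105 kL
  R3->W: 20 kL
  R3->Y: 15 kL
  R3->Z: 30 kL
  R4->Z: 60 kL
Total cost = $1815.
So R4→Z carries 60 kL.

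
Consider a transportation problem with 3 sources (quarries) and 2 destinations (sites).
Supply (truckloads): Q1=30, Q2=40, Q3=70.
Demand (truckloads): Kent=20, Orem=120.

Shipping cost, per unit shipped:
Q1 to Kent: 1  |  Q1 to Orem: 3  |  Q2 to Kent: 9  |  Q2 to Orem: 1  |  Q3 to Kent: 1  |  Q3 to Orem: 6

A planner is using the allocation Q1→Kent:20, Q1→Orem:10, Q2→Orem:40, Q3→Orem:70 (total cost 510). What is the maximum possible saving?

60

Current plan cost = 20·1 + 10·3 + 40·1 + 70·6 = 510.
Optimal plan:
  Q1->Orem: 30 × 3 = 90
  Q2->Orem: 40 × 1 = 40
  Q3->Kent: 20 × 1 = 20
  Q3->Orem: 50 × 6 = 300
Optimal cost = 450.
Saving = 510 − 450 = 60.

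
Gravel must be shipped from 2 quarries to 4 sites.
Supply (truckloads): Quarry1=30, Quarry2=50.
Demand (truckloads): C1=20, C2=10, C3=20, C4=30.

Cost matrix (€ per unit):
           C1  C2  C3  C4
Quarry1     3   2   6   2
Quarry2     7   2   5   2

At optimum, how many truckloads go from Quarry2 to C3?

20

The minimum-cost plan:
  Quarry1→C1: 20 × €3 = €60
  Quarry1→C2: 10 × €2 = €20
  Quarry2→C3: 20 × €5 = €100
  Quarry2→C4: 30 × €2 = €60
Total cost = €240.
So Quarry2→C3 carries 20 truckloads.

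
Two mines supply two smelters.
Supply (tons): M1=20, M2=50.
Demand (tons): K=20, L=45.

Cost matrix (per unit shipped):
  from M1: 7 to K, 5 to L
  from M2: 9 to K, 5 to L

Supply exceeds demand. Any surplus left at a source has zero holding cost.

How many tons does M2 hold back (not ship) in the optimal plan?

5

An optimal plan:
  M1→K: 20 × 7 = 140
  M2→L: 45 × 5 = 225
Total cost = 365.
M2 ships 45 of its 50, leaving 5.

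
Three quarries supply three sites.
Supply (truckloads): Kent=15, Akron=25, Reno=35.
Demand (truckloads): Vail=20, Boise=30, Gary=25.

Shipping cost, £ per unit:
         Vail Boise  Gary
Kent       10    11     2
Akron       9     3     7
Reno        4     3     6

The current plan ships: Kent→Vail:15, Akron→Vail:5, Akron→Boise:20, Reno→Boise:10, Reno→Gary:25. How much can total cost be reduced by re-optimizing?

175

Current plan cost = 15·10 + 5·9 + 20·3 + 10·3 + 25·6 = £435.
Optimal plan:
  Kent->Gary: 15 truckloads
  Akron->Boise: 25 truckloads
  Reno->Vail: 20 truckloads
  Reno->Boise: 5 truckloads
  Reno->Gary: 10 truckloads
Optimal cost = £260.
Saving = 435 − 260 = £175.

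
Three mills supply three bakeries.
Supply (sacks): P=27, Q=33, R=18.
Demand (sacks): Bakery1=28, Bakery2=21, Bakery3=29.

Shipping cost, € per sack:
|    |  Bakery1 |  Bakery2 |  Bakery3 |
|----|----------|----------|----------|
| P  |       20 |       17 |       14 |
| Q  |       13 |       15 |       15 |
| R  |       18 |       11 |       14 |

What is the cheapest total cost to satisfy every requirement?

1015

A cheapest plan:
  P→Bakery3: 27 sacks
  Q→Bakery1: 28 sacks
  Q→Bakery2: 3 sacks
  Q→Bakery3: 2 sacks
  R→Bakery2: 18 sacks
Total cost = €1015.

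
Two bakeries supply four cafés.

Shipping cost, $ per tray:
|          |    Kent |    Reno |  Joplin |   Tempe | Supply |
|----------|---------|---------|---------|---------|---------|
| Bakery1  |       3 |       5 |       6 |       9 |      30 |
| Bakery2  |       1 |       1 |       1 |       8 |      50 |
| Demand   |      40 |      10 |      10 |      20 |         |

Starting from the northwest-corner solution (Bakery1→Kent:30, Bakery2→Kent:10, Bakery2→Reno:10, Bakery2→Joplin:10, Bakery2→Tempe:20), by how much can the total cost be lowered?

20

Current plan cost = 30·3 + 10·1 + 10·1 + 10·1 + 20·8 = $280.
Optimal plan:
  Bakery1–Kent: 10 × $3 = $30
  Bakery1–Tempe: 20 × $9 = $180
  Bakery2–Kent: 30 × $1 = $30
  Bakery2–Reno: 10 × $1 = $10
  Bakery2–Joplin: 10 × $1 = $10
Optimal cost = $260.
Saving = 280 − 260 = $20.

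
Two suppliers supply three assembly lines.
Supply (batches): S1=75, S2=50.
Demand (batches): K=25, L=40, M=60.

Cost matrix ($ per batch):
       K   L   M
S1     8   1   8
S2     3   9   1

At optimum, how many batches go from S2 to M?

50

Optimal shipments:
  S1->K: 25 × $8 = $200
  S1->L: 40 × $1 = $40
  S1->M: 10 × $8 = $80
  S2->M: 50 × $1 = $50
Total cost = $370.
So S2→M carries 50 batches.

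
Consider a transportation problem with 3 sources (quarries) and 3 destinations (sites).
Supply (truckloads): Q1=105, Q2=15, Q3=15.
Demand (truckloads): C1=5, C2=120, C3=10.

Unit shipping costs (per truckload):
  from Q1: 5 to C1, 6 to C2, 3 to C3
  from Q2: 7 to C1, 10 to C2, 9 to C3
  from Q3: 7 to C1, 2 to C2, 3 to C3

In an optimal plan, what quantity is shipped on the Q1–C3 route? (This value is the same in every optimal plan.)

10

Optimal shipments:
  Q1–C2: 95 × 6 = 570
  Q1–C3: 10 × 3 = 30
  Q2–C1: 5 × 7 = 35
  Q2–C2: 10 × 10 = 100
  Q3–C2: 15 × 2 = 30
Total cost = 765.
So Q1→C3 carries 10 truckloads.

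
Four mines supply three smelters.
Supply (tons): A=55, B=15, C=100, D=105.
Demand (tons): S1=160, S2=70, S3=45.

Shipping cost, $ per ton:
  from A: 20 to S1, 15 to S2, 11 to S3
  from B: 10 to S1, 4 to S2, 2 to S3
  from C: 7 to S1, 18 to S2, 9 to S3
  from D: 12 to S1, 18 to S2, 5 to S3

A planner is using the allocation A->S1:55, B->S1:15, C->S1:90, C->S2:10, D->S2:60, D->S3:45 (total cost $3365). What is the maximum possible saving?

Current plan cost = 55·20 + 15·10 + 90·7 + 10·18 + 60·18 + 45·5 = $3365.
Optimal plan:
  A→S2: 55 × $15 = $825
  B→S2: 15 × $4 = $60
  C→S1: 100 × $7 = $700
  D→S1: 60 × $12 = $720
  D→S3: 45 × $5 = $225
Optimal cost = $2530.
Saving = 3365 − 2530 = $835.

835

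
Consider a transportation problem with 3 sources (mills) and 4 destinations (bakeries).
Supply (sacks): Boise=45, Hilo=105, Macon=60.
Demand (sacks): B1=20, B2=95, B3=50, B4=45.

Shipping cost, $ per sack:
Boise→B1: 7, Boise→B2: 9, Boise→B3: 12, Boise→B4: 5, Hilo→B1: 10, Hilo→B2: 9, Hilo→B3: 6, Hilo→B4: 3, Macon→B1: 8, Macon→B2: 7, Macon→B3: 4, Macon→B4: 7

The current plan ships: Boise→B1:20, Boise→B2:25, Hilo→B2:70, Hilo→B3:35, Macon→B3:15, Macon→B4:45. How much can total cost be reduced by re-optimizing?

270

Current plan cost = 20·7 + 25·9 + 70·9 + 35·6 + 15·4 + 45·7 = $1580.
Optimal plan:
  Boise->B1: 20 × $7 = $140
  Boise->B2: 25 × $9 = $225
  Hilo->B2: 60 × $9 = $540
  Hilo->B4: 45 × $3 = $135
  Macon->B2: 10 × $7 = $70
  Macon->B3: 50 × $4 = $200
Optimal cost = $1310.
Saving = 1580 − 1310 = $270.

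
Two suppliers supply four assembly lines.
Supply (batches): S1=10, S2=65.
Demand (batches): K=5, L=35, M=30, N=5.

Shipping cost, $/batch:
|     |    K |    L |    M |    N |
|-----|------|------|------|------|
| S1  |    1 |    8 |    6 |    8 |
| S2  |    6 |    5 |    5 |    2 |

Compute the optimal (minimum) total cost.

A cheapest plan:
  S1–K: 5 batches
  S1–M: 5 batches
  S2–L: 35 batches
  S2–M: 25 batches
  S2–N: 5 batches
Total cost = $345.
(Supply check: S1 ships 10; S2 ships 65.)

345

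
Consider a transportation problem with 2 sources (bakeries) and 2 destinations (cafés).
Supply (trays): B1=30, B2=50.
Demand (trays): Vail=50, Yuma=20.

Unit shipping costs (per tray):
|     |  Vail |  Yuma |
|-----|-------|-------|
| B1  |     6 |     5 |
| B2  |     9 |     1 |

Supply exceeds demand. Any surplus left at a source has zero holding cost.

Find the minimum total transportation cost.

A cheapest plan:
  B1 to Vail: 30 × 6 = 180
  B2 to Vail: 20 × 9 = 180
  B2 to Yuma: 20 × 1 = 20
Total = 180 + 180 + 20 = 380.
(Supply check: B1 ships 30; B2 ships 40.)

380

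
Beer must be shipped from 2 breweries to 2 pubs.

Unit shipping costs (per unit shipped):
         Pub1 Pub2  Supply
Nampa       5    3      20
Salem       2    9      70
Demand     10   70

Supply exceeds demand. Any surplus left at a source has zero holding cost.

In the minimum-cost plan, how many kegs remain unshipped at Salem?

Minimum-cost shipments:
  Nampa to Pub2: 20 × 3 = 60
  Salem to Pub1: 10 × 2 = 20
  Salem to Pub2: 50 × 9 = 450
Total cost = 530.
Salem ships 60 of its 70, leaving 10.

10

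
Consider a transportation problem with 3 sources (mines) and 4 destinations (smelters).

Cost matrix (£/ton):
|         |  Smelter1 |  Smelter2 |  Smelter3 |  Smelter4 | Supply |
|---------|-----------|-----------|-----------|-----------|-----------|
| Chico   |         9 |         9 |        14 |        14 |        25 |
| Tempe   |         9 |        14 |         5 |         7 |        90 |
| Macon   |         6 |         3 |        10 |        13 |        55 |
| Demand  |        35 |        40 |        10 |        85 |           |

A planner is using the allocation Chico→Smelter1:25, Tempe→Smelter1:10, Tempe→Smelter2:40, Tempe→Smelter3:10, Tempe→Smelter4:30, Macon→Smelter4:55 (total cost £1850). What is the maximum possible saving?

780

Current plan cost = 25·9 + 10·9 + 40·14 + 10·5 + 30·7 + 55·13 = £1850.
Optimal plan:
  Chico->Smelter1: 20 × £9 = £180
  Chico->Smelter4: 5 × £14 = £70
  Tempe->Smelter3: 10 × £5 = £50
  Tempe->Smelter4: 80 × £7 = £560
  Macon->Smelter1: 15 × £6 = £90
  Macon->Smelter2: 40 × £3 = £120
Optimal cost = £1070.
Saving = 1850 − 1070 = £780.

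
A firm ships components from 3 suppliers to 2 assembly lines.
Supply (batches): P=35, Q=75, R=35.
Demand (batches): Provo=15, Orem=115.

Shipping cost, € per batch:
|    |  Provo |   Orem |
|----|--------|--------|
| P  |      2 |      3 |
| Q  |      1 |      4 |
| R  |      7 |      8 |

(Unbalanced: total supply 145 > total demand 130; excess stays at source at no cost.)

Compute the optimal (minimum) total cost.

520

Optimal allocation:
  P->Orem: 35 × €3 = €105
  Q->Provo: 15 × €1 = €15
  Q->Orem: 60 × €4 = €240
  R->Orem: 20 × €8 = €160
Total = 105 + 15 + 240 + 160 = €520.
(Supply check: P ships 35; Q ships 75; R ships 20.)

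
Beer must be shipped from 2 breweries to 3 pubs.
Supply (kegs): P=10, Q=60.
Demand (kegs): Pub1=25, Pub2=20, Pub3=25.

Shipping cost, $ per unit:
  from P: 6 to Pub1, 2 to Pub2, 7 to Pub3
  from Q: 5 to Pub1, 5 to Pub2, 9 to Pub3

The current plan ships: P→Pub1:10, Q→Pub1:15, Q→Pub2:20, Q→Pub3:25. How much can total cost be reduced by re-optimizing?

Current plan cost = 10·6 + 15·5 + 20·5 + 25·9 = $460.
Optimal plan:
  P→Pub2: 10 × $2 = $20
  Q→Pub1: 25 × $5 = $125
  Q→Pub2: 10 × $5 = $50
  Q→Pub3: 25 × $9 = $225
Optimal cost = $420.
Saving = 460 − 420 = $40.

40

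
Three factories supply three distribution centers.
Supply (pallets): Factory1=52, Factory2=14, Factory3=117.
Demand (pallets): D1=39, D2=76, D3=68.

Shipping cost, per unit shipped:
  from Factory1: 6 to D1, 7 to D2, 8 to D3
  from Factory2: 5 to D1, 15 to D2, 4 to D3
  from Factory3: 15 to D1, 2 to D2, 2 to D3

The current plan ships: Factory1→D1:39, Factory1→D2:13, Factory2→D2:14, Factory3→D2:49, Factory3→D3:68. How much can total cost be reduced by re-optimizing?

154

Current plan cost = 39·6 + 13·7 + 14·15 + 49·2 + 68·2 = 769.
Optimal plan:
  Factory1–D1: 39 × 6 = 234
  Factory1–D2: 13 × 7 = 91
  Factory2–D3: 14 × 4 = 56
  Factory3–D2: 63 × 2 = 126
  Factory3–D3: 54 × 2 = 108
Optimal cost = 615.
Saving = 769 − 615 = 154.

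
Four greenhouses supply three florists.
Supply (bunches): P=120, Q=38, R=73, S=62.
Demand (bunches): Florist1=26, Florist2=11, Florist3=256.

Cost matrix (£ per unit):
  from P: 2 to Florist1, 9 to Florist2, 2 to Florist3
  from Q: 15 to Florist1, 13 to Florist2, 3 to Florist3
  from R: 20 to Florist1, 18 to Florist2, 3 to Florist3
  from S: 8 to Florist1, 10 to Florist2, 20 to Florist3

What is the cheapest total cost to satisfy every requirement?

1391

One minimum-cost allocation:
  P->Florist3: 120 × £2 = £240
  Q->Florist3: 38 × £3 = £114
  R->Florist3: 73 × £3 = £219
  S->Florist1: 26 × £8 = £208
  S->Florist2: 11 × £10 = £110
  S->Florist3: 25 × £20 = £500
Total = 240 + 114 + 219 + 208 + 110 + 500 = £1391.
(Supply check: P ships 120; Q ships 38; R ships 73; S ships 62.)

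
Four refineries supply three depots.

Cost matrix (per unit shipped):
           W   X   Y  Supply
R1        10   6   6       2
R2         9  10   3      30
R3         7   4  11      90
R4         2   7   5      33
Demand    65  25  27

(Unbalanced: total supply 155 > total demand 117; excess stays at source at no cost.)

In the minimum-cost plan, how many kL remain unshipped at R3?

33

Minimum-cost shipments:
  R2->Y: 27 kL
  R3->W: 32 kL
  R3->X: 25 kL
  R4->W: 33 kL
Total cost = 471.
R3 ships 57 of its 90, leaving 33.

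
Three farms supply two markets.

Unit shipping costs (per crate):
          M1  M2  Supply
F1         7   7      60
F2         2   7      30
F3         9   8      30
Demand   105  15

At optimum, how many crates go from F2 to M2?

0

Optimal shipments:
  F1→M1: 60 × 7 = 420
  F2→M1: 30 × 2 = 60
  F3→M1: 15 × 9 = 135
  F3→M2: 15 × 8 = 120
Total cost = 735.
The route F2→M2 is not used.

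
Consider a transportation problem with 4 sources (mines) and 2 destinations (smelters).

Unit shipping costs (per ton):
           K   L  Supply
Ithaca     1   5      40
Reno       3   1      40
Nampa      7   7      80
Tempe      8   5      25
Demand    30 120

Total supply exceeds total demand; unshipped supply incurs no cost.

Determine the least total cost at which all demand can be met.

Optimal allocation:
  Ithaca to K: 30 × 1 = 30
  Ithaca to L: 10 × 5 = 50
  Reno to L: 40 × 1 = 40
  Nampa to L: 45 × 7 = 315
  Tempe to L: 25 × 5 = 125
Total = 30 + 50 + 40 + 315 + 125 = 560.
(Supply check: Ithaca ships 40; Reno ships 40; Nampa ships 45; Tempe ships 25.)

560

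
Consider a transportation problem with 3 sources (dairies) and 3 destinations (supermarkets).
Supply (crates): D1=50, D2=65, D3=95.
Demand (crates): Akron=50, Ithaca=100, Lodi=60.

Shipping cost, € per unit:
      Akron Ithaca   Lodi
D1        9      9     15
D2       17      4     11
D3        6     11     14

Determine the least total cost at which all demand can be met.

An optimal shipping plan:
  D1 to Ithaca: 35 × €9 = €315
  D1 to Lodi: 15 × €15 = €225
  D2 to Ithaca: 65 × €4 = €260
  D3 to Akron: 50 × €6 = €300
  D3 to Lodi: 45 × €14 = €630
Total = 315 + 225 + 260 + 300 + 630 = €1730.

1730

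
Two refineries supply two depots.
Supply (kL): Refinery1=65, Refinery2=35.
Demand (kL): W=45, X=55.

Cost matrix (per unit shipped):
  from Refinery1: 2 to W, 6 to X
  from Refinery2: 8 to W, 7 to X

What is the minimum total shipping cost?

455

An optimal shipping plan:
  Refinery1 to W: 45 × 2 = 90
  Refinery1 to X: 20 × 6 = 120
  Refinery2 to X: 35 × 7 = 245
Total = 90 + 120 + 245 = 455.
(Supply check: Refinery1 ships 65; Refinery2 ships 35.)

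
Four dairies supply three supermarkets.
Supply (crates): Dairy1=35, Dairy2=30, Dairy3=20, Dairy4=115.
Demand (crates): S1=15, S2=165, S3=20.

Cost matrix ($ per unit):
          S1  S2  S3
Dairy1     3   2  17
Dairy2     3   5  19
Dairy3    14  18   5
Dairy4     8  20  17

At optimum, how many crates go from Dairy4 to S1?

Optimal shipments:
  Dairy1–S2: 35 × $2 = $70
  Dairy2–S2: 30 × $5 = $150
  Dairy3–S3: 20 × $5 = $100
  Dairy4–S1: 15 × $8 = $120
  Dairy4–S2: 100 × $20 = $2000
Total cost = $2440.
So Dairy4→S1 carries 15 crates.

15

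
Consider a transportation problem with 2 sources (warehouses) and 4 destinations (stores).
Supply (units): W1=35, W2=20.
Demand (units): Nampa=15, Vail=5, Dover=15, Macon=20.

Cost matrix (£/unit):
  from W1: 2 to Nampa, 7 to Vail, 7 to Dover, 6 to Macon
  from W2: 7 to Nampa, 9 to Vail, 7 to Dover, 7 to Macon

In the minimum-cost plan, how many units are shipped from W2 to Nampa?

Solving gives:
  W1->Nampa: 15 × £2 = £30
  W1->Vail: 5 × £7 = £35
  W1->Macon: 15 × £6 = £90
  W2->Dover: 15 × £7 = £105
  W2->Macon: 5 × £7 = £35
Total cost = £295.
The route W2→Nampa is not used.

0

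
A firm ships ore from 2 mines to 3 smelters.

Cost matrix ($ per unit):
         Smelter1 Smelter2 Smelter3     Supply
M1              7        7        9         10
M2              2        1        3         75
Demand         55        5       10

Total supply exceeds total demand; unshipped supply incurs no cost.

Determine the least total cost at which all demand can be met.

145

A cheapest plan:
  M2->Smelter1: 55 × $2 = $110
  M2->Smelter2: 5 × $1 = $5
  M2->Smelter3: 10 × $3 = $30
Total = 110 + 5 + 30 = $145.
(Supply check: M1 ships 0; M2 ships 70.)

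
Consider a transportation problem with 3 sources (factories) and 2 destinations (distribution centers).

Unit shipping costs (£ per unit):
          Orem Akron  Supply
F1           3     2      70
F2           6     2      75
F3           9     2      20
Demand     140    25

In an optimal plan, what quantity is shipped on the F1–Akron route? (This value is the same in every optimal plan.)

0

The minimum-cost plan:
  F1->Orem: 70 × £3 = £210
  F2->Orem: 70 × £6 = £420
  F2->Akron: 5 × £2 = £10
  F3->Akron: 20 × £2 = £40
Total cost = £680.
The route F1→Akron is not used.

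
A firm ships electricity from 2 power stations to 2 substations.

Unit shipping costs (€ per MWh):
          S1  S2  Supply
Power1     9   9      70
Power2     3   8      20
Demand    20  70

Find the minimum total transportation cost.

690

One minimum-cost allocation:
  Power1 to S2: 70 × €9 = €630
  Power2 to S1: 20 × €3 = €60
Total = 630 + 60 = €690.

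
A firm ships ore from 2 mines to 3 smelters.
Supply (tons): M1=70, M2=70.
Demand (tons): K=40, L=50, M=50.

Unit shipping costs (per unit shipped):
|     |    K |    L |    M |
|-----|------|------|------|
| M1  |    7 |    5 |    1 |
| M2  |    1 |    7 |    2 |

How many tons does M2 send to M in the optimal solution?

The minimum-cost plan:
  M1–L: 50 × 5 = 250
  M1–M: 20 × 1 = 20
  M2–K: 40 × 1 = 40
  M2–M: 30 × 2 = 60
Total cost = 370.
So M2→M carries 30 tons.

30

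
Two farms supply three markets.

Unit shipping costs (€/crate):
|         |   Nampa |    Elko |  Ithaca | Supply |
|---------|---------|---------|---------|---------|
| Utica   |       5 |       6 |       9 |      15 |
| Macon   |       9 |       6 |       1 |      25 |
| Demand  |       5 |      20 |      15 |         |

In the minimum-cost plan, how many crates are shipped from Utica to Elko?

Solving gives:
  Utica–Nampa: 5 × €5 = €25
  Utica–Elko: 10 × €6 = €60
  Macon–Elko: 10 × €6 = €60
  Macon–Ithaca: 15 × €1 = €15
Total cost = €160.
So Utica→Elko carries 10 crates.

10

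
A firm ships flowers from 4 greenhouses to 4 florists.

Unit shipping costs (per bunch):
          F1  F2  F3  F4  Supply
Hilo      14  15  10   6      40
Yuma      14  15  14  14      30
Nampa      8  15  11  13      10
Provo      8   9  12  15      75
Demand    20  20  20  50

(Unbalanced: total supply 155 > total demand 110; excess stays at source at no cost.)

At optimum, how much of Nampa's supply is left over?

An optimal plan:
  Hilo→F4: 40 × 6 = 240
  Yuma→F4: 10 × 14 = 140
  Nampa→F3: 10 × 11 = 110
  Provo→F1: 20 × 8 = 160
  Provo→F2: 20 × 9 = 180
  Provo→F3: 10 × 12 = 120
Total cost = 950.
Nampa ships 10 of its 10, leaving 0.

0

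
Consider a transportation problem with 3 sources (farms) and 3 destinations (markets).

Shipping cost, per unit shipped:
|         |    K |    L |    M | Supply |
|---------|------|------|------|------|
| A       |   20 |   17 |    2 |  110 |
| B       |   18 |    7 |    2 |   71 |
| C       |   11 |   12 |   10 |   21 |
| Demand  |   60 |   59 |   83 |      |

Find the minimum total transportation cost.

1566

Optimal allocation:
  A–K: 27 × 20 = 540
  A–M: 83 × 2 = 166
  B–K: 12 × 18 = 216
  B–L: 59 × 7 = 413
  C–K: 21 × 11 = 231
Total = 540 + 166 + 216 + 413 + 231 = 1566.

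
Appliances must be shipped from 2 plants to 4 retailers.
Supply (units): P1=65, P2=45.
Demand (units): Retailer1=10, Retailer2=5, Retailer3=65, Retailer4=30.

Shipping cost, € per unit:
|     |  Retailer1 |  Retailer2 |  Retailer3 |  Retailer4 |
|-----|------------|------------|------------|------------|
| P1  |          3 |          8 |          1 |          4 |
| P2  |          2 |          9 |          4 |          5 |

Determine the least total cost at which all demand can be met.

280

A cheapest plan:
  P1→Retailer3: 65 units
  P2→Retailer1: 10 units
  P2→Retailer2: 5 units
  P2→Retailer4: 30 units
Total cost = €280.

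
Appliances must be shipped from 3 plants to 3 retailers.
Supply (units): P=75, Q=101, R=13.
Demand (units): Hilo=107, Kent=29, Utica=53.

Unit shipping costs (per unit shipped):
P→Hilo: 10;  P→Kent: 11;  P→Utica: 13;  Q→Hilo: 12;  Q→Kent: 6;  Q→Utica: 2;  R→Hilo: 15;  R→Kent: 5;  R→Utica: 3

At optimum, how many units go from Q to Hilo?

32

The minimum-cost plan:
  P to Hilo: 75 × 10 = 750
  Q to Hilo: 32 × 12 = 384
  Q to Kent: 16 × 6 = 96
  Q to Utica: 53 × 2 = 106
  R to Kent: 13 × 5 = 65
Total cost = 1401.
So Q→Hilo carries 32 units.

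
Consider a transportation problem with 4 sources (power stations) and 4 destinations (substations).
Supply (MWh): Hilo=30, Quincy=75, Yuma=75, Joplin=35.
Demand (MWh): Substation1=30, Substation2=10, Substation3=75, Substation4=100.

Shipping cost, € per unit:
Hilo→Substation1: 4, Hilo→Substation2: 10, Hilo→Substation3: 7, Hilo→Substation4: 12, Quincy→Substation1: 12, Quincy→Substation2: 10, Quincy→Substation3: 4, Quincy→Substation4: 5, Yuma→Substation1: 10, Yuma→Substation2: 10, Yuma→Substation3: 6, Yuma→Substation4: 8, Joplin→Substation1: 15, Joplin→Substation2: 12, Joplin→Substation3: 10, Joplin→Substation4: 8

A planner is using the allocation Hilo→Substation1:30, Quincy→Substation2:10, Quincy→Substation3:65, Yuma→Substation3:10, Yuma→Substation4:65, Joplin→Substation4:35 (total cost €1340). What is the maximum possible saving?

Current plan cost = 30·4 + 10·10 + 65·4 + 10·6 + 65·8 + 35·8 = €1340.
Optimal plan:
  Hilo–Substation1: 30 × €4 = €120
  Quincy–Substation3: 10 × €4 = €40
  Quincy–Substation4: 65 × €5 = €325
  Yuma–Substation2: 10 × €10 = €100
  Yuma–Substation3: 65 × €6 = €390
  Joplin–Substation4: 35 × €8 = €280
Optimal cost = €1255.
Saving = 1340 − 1255 = €85.

85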